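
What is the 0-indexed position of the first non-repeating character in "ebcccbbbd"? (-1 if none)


Input: ebcccbbbd
Character frequencies:
  'b': 4
  'c': 3
  'd': 1
  'e': 1
Scanning left to right for freq == 1:
  Position 0 ('e'): unique! => answer = 0

0


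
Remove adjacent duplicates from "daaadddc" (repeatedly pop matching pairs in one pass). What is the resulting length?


Input: daaadddc
Stack-based adjacent duplicate removal:
  Read 'd': push. Stack: d
  Read 'a': push. Stack: da
  Read 'a': matches stack top 'a' => pop. Stack: d
  Read 'a': push. Stack: da
  Read 'd': push. Stack: dad
  Read 'd': matches stack top 'd' => pop. Stack: da
  Read 'd': push. Stack: dad
  Read 'c': push. Stack: dadc
Final stack: "dadc" (length 4)

4


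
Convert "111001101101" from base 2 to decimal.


Input: "111001101101" in base 2
Positional expansion:
  Digit '1' (value 1) x 2^11 = 2048
  Digit '1' (value 1) x 2^10 = 1024
  Digit '1' (value 1) x 2^9 = 512
  Digit '0' (value 0) x 2^8 = 0
  Digit '0' (value 0) x 2^7 = 0
  Digit '1' (value 1) x 2^6 = 64
  Digit '1' (value 1) x 2^5 = 32
  Digit '0' (value 0) x 2^4 = 0
  Digit '1' (value 1) x 2^3 = 8
  Digit '1' (value 1) x 2^2 = 4
  Digit '0' (value 0) x 2^1 = 0
  Digit '1' (value 1) x 2^0 = 1
Sum = 3693

3693


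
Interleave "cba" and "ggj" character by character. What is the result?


Interleaving "cba" and "ggj":
  Position 0: 'c' from first, 'g' from second => "cg"
  Position 1: 'b' from first, 'g' from second => "bg"
  Position 2: 'a' from first, 'j' from second => "aj"
Result: cgbgaj

cgbgaj


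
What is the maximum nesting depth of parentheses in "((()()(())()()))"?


Input: "((()()(())()()))"
Tracking depth:
  Position 0 '(': depth becomes 1
  Position 1 '(': depth becomes 2
  Position 2 '(': depth becomes 3
  Position 3 ')': depth becomes 2
  Position 4 '(': depth becomes 3
  Position 5 ')': depth becomes 2
  Position 6 '(': depth becomes 3
  Position 7 '(': depth becomes 4
  Position 8 ')': depth becomes 3
  Position 9 ')': depth becomes 2
  Position 10 '(': depth becomes 3
  Position 11 ')': depth becomes 2
  Position 12 '(': depth becomes 3
  Position 13 ')': depth becomes 2
  Position 14 ')': depth becomes 1
  Position 15 ')': depth becomes 0
Maximum depth reached: 4

4


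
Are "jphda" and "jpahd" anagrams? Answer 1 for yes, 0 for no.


Strings: "jphda", "jpahd"
Sorted first:  adhjp
Sorted second: adhjp
Sorted forms match => anagrams

1


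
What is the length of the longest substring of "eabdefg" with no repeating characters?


Input: "eabdefg"
Sliding window (track last position of each char):
  Position 0 ('e'): window [0,0] length 1 -- new best
  Position 1 ('a'): window [0,1] length 2 -- new best
  Position 2 ('b'): window [0,2] length 3 -- new best
  Position 3 ('d'): window [0,3] length 4 -- new best
  Position 4 ('e'): repeat (last at 0), move window start to 1
  Position 4 ('e'): window [1,4] length 4
  Position 5 ('f'): window [1,5] length 5 -- new best
  Position 6 ('g'): window [1,6] length 6 -- new best
Longest substring with no repeats: "abdefg" with length 6

6


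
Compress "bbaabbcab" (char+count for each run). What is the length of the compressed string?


Input: bbaabbcab
Runs:
  'b' x 2 => "b2"
  'a' x 2 => "a2"
  'b' x 2 => "b2"
  'c' x 1 => "c1"
  'a' x 1 => "a1"
  'b' x 1 => "b1"
Compressed: "b2a2b2c1a1b1"
Compressed length: 12

12


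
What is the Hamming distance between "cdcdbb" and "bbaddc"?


Comparing "cdcdbb" and "bbaddc" position by position:
  Position 0: 'c' vs 'b' => differ
  Position 1: 'd' vs 'b' => differ
  Position 2: 'c' vs 'a' => differ
  Position 3: 'd' vs 'd' => same
  Position 4: 'b' vs 'd' => differ
  Position 5: 'b' vs 'c' => differ
Total differences (Hamming distance): 5

5


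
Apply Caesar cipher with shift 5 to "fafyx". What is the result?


Caesar cipher: shift "fafyx" by 5
  'f' (pos 5) + 5 = pos 10 = 'k'
  'a' (pos 0) + 5 = pos 5 = 'f'
  'f' (pos 5) + 5 = pos 10 = 'k'
  'y' (pos 24) + 5 = pos 3 = 'd'
  'x' (pos 23) + 5 = pos 2 = 'c'
Result: kfkdc

kfkdc


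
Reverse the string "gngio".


Input: gngio
Reading characters right to left:
  Position 4: 'o'
  Position 3: 'i'
  Position 2: 'g'
  Position 1: 'n'
  Position 0: 'g'
Reversed: oigng

oigng


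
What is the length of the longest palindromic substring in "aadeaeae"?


Input: "aadeaeae"
Checking substrings for palindromes:
  [3:8] "eaeae" (len 5) => palindrome
  [3:6] "eae" (len 3) => palindrome
  [4:7] "aea" (len 3) => palindrome
  [5:8] "eae" (len 3) => palindrome
  [0:2] "aa" (len 2) => palindrome
Longest palindromic substring: "eaeae" with length 5

5


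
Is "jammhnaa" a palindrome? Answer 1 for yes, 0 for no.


Input: jammhnaa
Reversed: aanhmmaj
  Compare pos 0 ('j') with pos 7 ('a'): MISMATCH
  Compare pos 1 ('a') with pos 6 ('a'): match
  Compare pos 2 ('m') with pos 5 ('n'): MISMATCH
  Compare pos 3 ('m') with pos 4 ('h'): MISMATCH
Result: not a palindrome

0


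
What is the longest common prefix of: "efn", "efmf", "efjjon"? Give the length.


Words: efn, efmf, efjjon
  Position 0: all 'e' => match
  Position 1: all 'f' => match
  Position 2: ('n', 'm', 'j') => mismatch, stop
LCP = "ef" (length 2)

2


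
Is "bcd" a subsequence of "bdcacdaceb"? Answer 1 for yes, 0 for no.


Check if "bcd" is a subsequence of "bdcacdaceb"
Greedy scan:
  Position 0 ('b'): matches sub[0] = 'b'
  Position 1 ('d'): no match needed
  Position 2 ('c'): matches sub[1] = 'c'
  Position 3 ('a'): no match needed
  Position 4 ('c'): no match needed
  Position 5 ('d'): matches sub[2] = 'd'
  Position 6 ('a'): no match needed
  Position 7 ('c'): no match needed
  Position 8 ('e'): no match needed
  Position 9 ('b'): no match needed
All 3 characters matched => is a subsequence

1


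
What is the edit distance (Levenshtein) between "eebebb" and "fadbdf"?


Computing edit distance: "eebebb" -> "fadbdf"
DP table:
           f    a    d    b    d    f
      0    1    2    3    4    5    6
  e   1    1    2    3    4    5    6
  e   2    2    2    3    4    5    6
  b   3    3    3    3    3    4    5
  e   4    4    4    4    4    4    5
  b   5    5    5    5    4    5    5
  b   6    6    6    6    5    5    6
Edit distance = dp[6][6] = 6

6


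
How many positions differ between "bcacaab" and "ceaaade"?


Comparing "bcacaab" and "ceaaade" position by position:
  Position 0: 'b' vs 'c' => DIFFER
  Position 1: 'c' vs 'e' => DIFFER
  Position 2: 'a' vs 'a' => same
  Position 3: 'c' vs 'a' => DIFFER
  Position 4: 'a' vs 'a' => same
  Position 5: 'a' vs 'd' => DIFFER
  Position 6: 'b' vs 'e' => DIFFER
Positions that differ: 5

5


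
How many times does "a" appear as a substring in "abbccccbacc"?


Searching for "a" in "abbccccbacc"
Scanning each position:
  Position 0: "a" => MATCH
  Position 1: "b" => no
  Position 2: "b" => no
  Position 3: "c" => no
  Position 4: "c" => no
  Position 5: "c" => no
  Position 6: "c" => no
  Position 7: "b" => no
  Position 8: "a" => MATCH
  Position 9: "c" => no
  Position 10: "c" => no
Total occurrences: 2

2


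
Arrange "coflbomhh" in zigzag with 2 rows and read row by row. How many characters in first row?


Zigzag "coflbomhh" into 2 rows:
Placing characters:
  'c' => row 0
  'o' => row 1
  'f' => row 0
  'l' => row 1
  'b' => row 0
  'o' => row 1
  'm' => row 0
  'h' => row 1
  'h' => row 0
Rows:
  Row 0: "cfbmh"
  Row 1: "oloh"
First row length: 5

5


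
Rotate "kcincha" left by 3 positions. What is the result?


Input: "kcincha", rotate left by 3
First 3 characters: "kci"
Remaining characters: "ncha"
Concatenate remaining + first: "ncha" + "kci" = "nchakci"

nchakci


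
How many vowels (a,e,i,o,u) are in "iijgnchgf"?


Input: iijgnchgf
Checking each character:
  'i' at position 0: vowel (running total: 1)
  'i' at position 1: vowel (running total: 2)
  'j' at position 2: consonant
  'g' at position 3: consonant
  'n' at position 4: consonant
  'c' at position 5: consonant
  'h' at position 6: consonant
  'g' at position 7: consonant
  'f' at position 8: consonant
Total vowels: 2

2


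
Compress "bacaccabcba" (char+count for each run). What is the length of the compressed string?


Input: bacaccabcba
Runs:
  'b' x 1 => "b1"
  'a' x 1 => "a1"
  'c' x 1 => "c1"
  'a' x 1 => "a1"
  'c' x 2 => "c2"
  'a' x 1 => "a1"
  'b' x 1 => "b1"
  'c' x 1 => "c1"
  'b' x 1 => "b1"
  'a' x 1 => "a1"
Compressed: "b1a1c1a1c2a1b1c1b1a1"
Compressed length: 20

20


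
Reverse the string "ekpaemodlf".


Input: ekpaemodlf
Reading characters right to left:
  Position 9: 'f'
  Position 8: 'l'
  Position 7: 'd'
  Position 6: 'o'
  Position 5: 'm'
  Position 4: 'e'
  Position 3: 'a'
  Position 2: 'p'
  Position 1: 'k'
  Position 0: 'e'
Reversed: fldomeapke

fldomeapke


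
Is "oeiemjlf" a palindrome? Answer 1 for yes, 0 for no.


Input: oeiemjlf
Reversed: fljmeieo
  Compare pos 0 ('o') with pos 7 ('f'): MISMATCH
  Compare pos 1 ('e') with pos 6 ('l'): MISMATCH
  Compare pos 2 ('i') with pos 5 ('j'): MISMATCH
  Compare pos 3 ('e') with pos 4 ('m'): MISMATCH
Result: not a palindrome

0


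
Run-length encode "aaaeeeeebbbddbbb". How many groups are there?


Input: aaaeeeeebbbddbbb
Scanning for consecutive runs:
  Group 1: 'a' x 3 (positions 0-2)
  Group 2: 'e' x 5 (positions 3-7)
  Group 3: 'b' x 3 (positions 8-10)
  Group 4: 'd' x 2 (positions 11-12)
  Group 5: 'b' x 3 (positions 13-15)
Total groups: 5

5


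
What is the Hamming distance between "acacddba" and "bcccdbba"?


Comparing "acacddba" and "bcccdbba" position by position:
  Position 0: 'a' vs 'b' => differ
  Position 1: 'c' vs 'c' => same
  Position 2: 'a' vs 'c' => differ
  Position 3: 'c' vs 'c' => same
  Position 4: 'd' vs 'd' => same
  Position 5: 'd' vs 'b' => differ
  Position 6: 'b' vs 'b' => same
  Position 7: 'a' vs 'a' => same
Total differences (Hamming distance): 3

3


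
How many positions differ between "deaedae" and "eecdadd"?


Comparing "deaedae" and "eecdadd" position by position:
  Position 0: 'd' vs 'e' => DIFFER
  Position 1: 'e' vs 'e' => same
  Position 2: 'a' vs 'c' => DIFFER
  Position 3: 'e' vs 'd' => DIFFER
  Position 4: 'd' vs 'a' => DIFFER
  Position 5: 'a' vs 'd' => DIFFER
  Position 6: 'e' vs 'd' => DIFFER
Positions that differ: 6

6


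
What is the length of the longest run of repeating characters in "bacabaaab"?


Input: "bacabaaab"
Scanning for longest run:
  Position 1 ('a'): new char, reset run to 1
  Position 2 ('c'): new char, reset run to 1
  Position 3 ('a'): new char, reset run to 1
  Position 4 ('b'): new char, reset run to 1
  Position 5 ('a'): new char, reset run to 1
  Position 6 ('a'): continues run of 'a', length=2
  Position 7 ('a'): continues run of 'a', length=3
  Position 8 ('b'): new char, reset run to 1
Longest run: 'a' with length 3

3


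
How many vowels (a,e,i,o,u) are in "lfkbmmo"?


Input: lfkbmmo
Checking each character:
  'l' at position 0: consonant
  'f' at position 1: consonant
  'k' at position 2: consonant
  'b' at position 3: consonant
  'm' at position 4: consonant
  'm' at position 5: consonant
  'o' at position 6: vowel (running total: 1)
Total vowels: 1

1


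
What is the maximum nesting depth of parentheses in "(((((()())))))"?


Input: "(((((()())))))"
Tracking depth:
  Position 0 '(': depth becomes 1
  Position 1 '(': depth becomes 2
  Position 2 '(': depth becomes 3
  Position 3 '(': depth becomes 4
  Position 4 '(': depth becomes 5
  Position 5 '(': depth becomes 6
  Position 6 ')': depth becomes 5
  Position 7 '(': depth becomes 6
  Position 8 ')': depth becomes 5
  Position 9 ')': depth becomes 4
  Position 10 ')': depth becomes 3
  Position 11 ')': depth becomes 2
  Position 12 ')': depth becomes 1
  Position 13 ')': depth becomes 0
Maximum depth reached: 6

6


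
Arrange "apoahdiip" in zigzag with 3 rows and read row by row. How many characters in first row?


Zigzag "apoahdiip" into 3 rows:
Placing characters:
  'a' => row 0
  'p' => row 1
  'o' => row 2
  'a' => row 1
  'h' => row 0
  'd' => row 1
  'i' => row 2
  'i' => row 1
  'p' => row 0
Rows:
  Row 0: "ahp"
  Row 1: "padi"
  Row 2: "oi"
First row length: 3

3


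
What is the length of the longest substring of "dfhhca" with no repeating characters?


Input: "dfhhca"
Sliding window (track last position of each char):
  Position 0 ('d'): window [0,0] length 1 -- new best
  Position 1 ('f'): window [0,1] length 2 -- new best
  Position 2 ('h'): window [0,2] length 3 -- new best
  Position 3 ('h'): repeat (last at 2), move window start to 3
  Position 3 ('h'): window [3,3] length 1
  Position 4 ('c'): window [3,4] length 2
  Position 5 ('a'): window [3,5] length 3
Longest substring with no repeats: "dfh" with length 3

3


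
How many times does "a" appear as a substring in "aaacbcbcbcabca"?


Searching for "a" in "aaacbcbcbcabca"
Scanning each position:
  Position 0: "a" => MATCH
  Position 1: "a" => MATCH
  Position 2: "a" => MATCH
  Position 3: "c" => no
  Position 4: "b" => no
  Position 5: "c" => no
  Position 6: "b" => no
  Position 7: "c" => no
  Position 8: "b" => no
  Position 9: "c" => no
  Position 10: "a" => MATCH
  Position 11: "b" => no
  Position 12: "c" => no
  Position 13: "a" => MATCH
Total occurrences: 5

5


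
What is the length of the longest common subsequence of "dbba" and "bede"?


LCS of "dbba" and "bede"
DP table:
           b    e    d    e
      0    0    0    0    0
  d   0    0    0    1    1
  b   0    1    1    1    1
  b   0    1    1    1    1
  a   0    1    1    1    1
LCS length = dp[4][4] = 1

1


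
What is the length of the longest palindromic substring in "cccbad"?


Input: "cccbad"
Checking substrings for palindromes:
  [0:3] "ccc" (len 3) => palindrome
  [0:2] "cc" (len 2) => palindrome
  [1:3] "cc" (len 2) => palindrome
Longest palindromic substring: "ccc" with length 3

3


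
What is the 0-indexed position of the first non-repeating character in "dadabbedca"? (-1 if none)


Input: dadabbedca
Character frequencies:
  'a': 3
  'b': 2
  'c': 1
  'd': 3
  'e': 1
Scanning left to right for freq == 1:
  Position 0 ('d'): freq=3, skip
  Position 1 ('a'): freq=3, skip
  Position 2 ('d'): freq=3, skip
  Position 3 ('a'): freq=3, skip
  Position 4 ('b'): freq=2, skip
  Position 5 ('b'): freq=2, skip
  Position 6 ('e'): unique! => answer = 6

6


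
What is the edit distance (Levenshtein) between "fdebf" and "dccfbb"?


Computing edit distance: "fdebf" -> "dccfbb"
DP table:
           d    c    c    f    b    b
      0    1    2    3    4    5    6
  f   1    1    2    3    3    4    5
  d   2    1    2    3    4    4    5
  e   3    2    2    3    4    5    5
  b   4    3    3    3    4    4    5
  f   5    4    4    4    3    4    5
Edit distance = dp[5][6] = 5

5


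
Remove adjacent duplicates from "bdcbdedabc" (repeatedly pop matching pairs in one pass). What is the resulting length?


Input: bdcbdedabc
Stack-based adjacent duplicate removal:
  Read 'b': push. Stack: b
  Read 'd': push. Stack: bd
  Read 'c': push. Stack: bdc
  Read 'b': push. Stack: bdcb
  Read 'd': push. Stack: bdcbd
  Read 'e': push. Stack: bdcbde
  Read 'd': push. Stack: bdcbded
  Read 'a': push. Stack: bdcbdeda
  Read 'b': push. Stack: bdcbdedab
  Read 'c': push. Stack: bdcbdedabc
Final stack: "bdcbdedabc" (length 10)

10


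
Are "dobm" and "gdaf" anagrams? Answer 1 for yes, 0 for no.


Strings: "dobm", "gdaf"
Sorted first:  bdmo
Sorted second: adfg
Differ at position 0: 'b' vs 'a' => not anagrams

0


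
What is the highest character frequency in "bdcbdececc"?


Input: bdcbdececc
Character counts:
  'b': 2
  'c': 4
  'd': 2
  'e': 2
Maximum frequency: 4

4


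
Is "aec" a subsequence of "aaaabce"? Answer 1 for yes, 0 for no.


Check if "aec" is a subsequence of "aaaabce"
Greedy scan:
  Position 0 ('a'): matches sub[0] = 'a'
  Position 1 ('a'): no match needed
  Position 2 ('a'): no match needed
  Position 3 ('a'): no match needed
  Position 4 ('b'): no match needed
  Position 5 ('c'): no match needed
  Position 6 ('e'): matches sub[1] = 'e'
Only matched 2/3 characters => not a subsequence

0


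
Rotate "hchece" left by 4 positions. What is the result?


Input: "hchece", rotate left by 4
First 4 characters: "hche"
Remaining characters: "ce"
Concatenate remaining + first: "ce" + "hche" = "cehche"

cehche


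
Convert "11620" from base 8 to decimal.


Input: "11620" in base 8
Positional expansion:
  Digit '1' (value 1) x 8^4 = 4096
  Digit '1' (value 1) x 8^3 = 512
  Digit '6' (value 6) x 8^2 = 384
  Digit '2' (value 2) x 8^1 = 16
  Digit '0' (value 0) x 8^0 = 0
Sum = 5008

5008


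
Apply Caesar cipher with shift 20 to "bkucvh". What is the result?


Caesar cipher: shift "bkucvh" by 20
  'b' (pos 1) + 20 = pos 21 = 'v'
  'k' (pos 10) + 20 = pos 4 = 'e'
  'u' (pos 20) + 20 = pos 14 = 'o'
  'c' (pos 2) + 20 = pos 22 = 'w'
  'v' (pos 21) + 20 = pos 15 = 'p'
  'h' (pos 7) + 20 = pos 1 = 'b'
Result: veowpb

veowpb


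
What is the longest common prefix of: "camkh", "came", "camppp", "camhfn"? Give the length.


Words: camkh, came, camppp, camhfn
  Position 0: all 'c' => match
  Position 1: all 'a' => match
  Position 2: all 'm' => match
  Position 3: ('k', 'e', 'p', 'h') => mismatch, stop
LCP = "cam" (length 3)

3


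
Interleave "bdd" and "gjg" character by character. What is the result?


Interleaving "bdd" and "gjg":
  Position 0: 'b' from first, 'g' from second => "bg"
  Position 1: 'd' from first, 'j' from second => "dj"
  Position 2: 'd' from first, 'g' from second => "dg"
Result: bgdjdg

bgdjdg


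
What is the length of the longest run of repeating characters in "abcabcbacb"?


Input: "abcabcbacb"
Scanning for longest run:
  Position 1 ('b'): new char, reset run to 1
  Position 2 ('c'): new char, reset run to 1
  Position 3 ('a'): new char, reset run to 1
  Position 4 ('b'): new char, reset run to 1
  Position 5 ('c'): new char, reset run to 1
  Position 6 ('b'): new char, reset run to 1
  Position 7 ('a'): new char, reset run to 1
  Position 8 ('c'): new char, reset run to 1
  Position 9 ('b'): new char, reset run to 1
Longest run: 'a' with length 1

1


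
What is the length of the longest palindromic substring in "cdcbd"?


Input: "cdcbd"
Checking substrings for palindromes:
  [0:3] "cdc" (len 3) => palindrome
Longest palindromic substring: "cdc" with length 3

3


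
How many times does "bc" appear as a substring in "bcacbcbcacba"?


Searching for "bc" in "bcacbcbcacba"
Scanning each position:
  Position 0: "bc" => MATCH
  Position 1: "ca" => no
  Position 2: "ac" => no
  Position 3: "cb" => no
  Position 4: "bc" => MATCH
  Position 5: "cb" => no
  Position 6: "bc" => MATCH
  Position 7: "ca" => no
  Position 8: "ac" => no
  Position 9: "cb" => no
  Position 10: "ba" => no
Total occurrences: 3

3


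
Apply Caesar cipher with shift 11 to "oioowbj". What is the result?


Caesar cipher: shift "oioowbj" by 11
  'o' (pos 14) + 11 = pos 25 = 'z'
  'i' (pos 8) + 11 = pos 19 = 't'
  'o' (pos 14) + 11 = pos 25 = 'z'
  'o' (pos 14) + 11 = pos 25 = 'z'
  'w' (pos 22) + 11 = pos 7 = 'h'
  'b' (pos 1) + 11 = pos 12 = 'm'
  'j' (pos 9) + 11 = pos 20 = 'u'
Result: ztzzhmu

ztzzhmu


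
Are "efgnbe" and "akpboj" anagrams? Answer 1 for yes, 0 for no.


Strings: "efgnbe", "akpboj"
Sorted first:  beefgn
Sorted second: abjkop
Differ at position 0: 'b' vs 'a' => not anagrams

0


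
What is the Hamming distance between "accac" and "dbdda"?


Comparing "accac" and "dbdda" position by position:
  Position 0: 'a' vs 'd' => differ
  Position 1: 'c' vs 'b' => differ
  Position 2: 'c' vs 'd' => differ
  Position 3: 'a' vs 'd' => differ
  Position 4: 'c' vs 'a' => differ
Total differences (Hamming distance): 5

5


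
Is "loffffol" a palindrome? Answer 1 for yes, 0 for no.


Input: loffffol
Reversed: loffffol
  Compare pos 0 ('l') with pos 7 ('l'): match
  Compare pos 1 ('o') with pos 6 ('o'): match
  Compare pos 2 ('f') with pos 5 ('f'): match
  Compare pos 3 ('f') with pos 4 ('f'): match
Result: palindrome

1


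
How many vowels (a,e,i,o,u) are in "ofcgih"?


Input: ofcgih
Checking each character:
  'o' at position 0: vowel (running total: 1)
  'f' at position 1: consonant
  'c' at position 2: consonant
  'g' at position 3: consonant
  'i' at position 4: vowel (running total: 2)
  'h' at position 5: consonant
Total vowels: 2

2


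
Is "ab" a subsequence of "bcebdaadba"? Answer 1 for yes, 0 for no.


Check if "ab" is a subsequence of "bcebdaadba"
Greedy scan:
  Position 0 ('b'): no match needed
  Position 1 ('c'): no match needed
  Position 2 ('e'): no match needed
  Position 3 ('b'): no match needed
  Position 4 ('d'): no match needed
  Position 5 ('a'): matches sub[0] = 'a'
  Position 6 ('a'): no match needed
  Position 7 ('d'): no match needed
  Position 8 ('b'): matches sub[1] = 'b'
  Position 9 ('a'): no match needed
All 2 characters matched => is a subsequence

1


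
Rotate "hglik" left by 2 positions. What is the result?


Input: "hglik", rotate left by 2
First 2 characters: "hg"
Remaining characters: "lik"
Concatenate remaining + first: "lik" + "hg" = "likhg"

likhg


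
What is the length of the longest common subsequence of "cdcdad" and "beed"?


LCS of "cdcdad" and "beed"
DP table:
           b    e    e    d
      0    0    0    0    0
  c   0    0    0    0    0
  d   0    0    0    0    1
  c   0    0    0    0    1
  d   0    0    0    0    1
  a   0    0    0    0    1
  d   0    0    0    0    1
LCS length = dp[6][4] = 1

1


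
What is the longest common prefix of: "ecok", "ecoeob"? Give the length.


Words: ecok, ecoeob
  Position 0: all 'e' => match
  Position 1: all 'c' => match
  Position 2: all 'o' => match
  Position 3: ('k', 'e') => mismatch, stop
LCP = "eco" (length 3)

3


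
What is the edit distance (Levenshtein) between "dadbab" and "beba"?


Computing edit distance: "dadbab" -> "beba"
DP table:
           b    e    b    a
      0    1    2    3    4
  d   1    1    2    3    4
  a   2    2    2    3    3
  d   3    3    3    3    4
  b   4    3    4    3    4
  a   5    4    4    4    3
  b   6    5    5    4    4
Edit distance = dp[6][4] = 4

4


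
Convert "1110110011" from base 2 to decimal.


Input: "1110110011" in base 2
Positional expansion:
  Digit '1' (value 1) x 2^9 = 512
  Digit '1' (value 1) x 2^8 = 256
  Digit '1' (value 1) x 2^7 = 128
  Digit '0' (value 0) x 2^6 = 0
  Digit '1' (value 1) x 2^5 = 32
  Digit '1' (value 1) x 2^4 = 16
  Digit '0' (value 0) x 2^3 = 0
  Digit '0' (value 0) x 2^2 = 0
  Digit '1' (value 1) x 2^1 = 2
  Digit '1' (value 1) x 2^0 = 1
Sum = 947

947


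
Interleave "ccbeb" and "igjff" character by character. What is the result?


Interleaving "ccbeb" and "igjff":
  Position 0: 'c' from first, 'i' from second => "ci"
  Position 1: 'c' from first, 'g' from second => "cg"
  Position 2: 'b' from first, 'j' from second => "bj"
  Position 3: 'e' from first, 'f' from second => "ef"
  Position 4: 'b' from first, 'f' from second => "bf"
Result: cicgbjefbf

cicgbjefbf


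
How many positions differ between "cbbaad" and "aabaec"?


Comparing "cbbaad" and "aabaec" position by position:
  Position 0: 'c' vs 'a' => DIFFER
  Position 1: 'b' vs 'a' => DIFFER
  Position 2: 'b' vs 'b' => same
  Position 3: 'a' vs 'a' => same
  Position 4: 'a' vs 'e' => DIFFER
  Position 5: 'd' vs 'c' => DIFFER
Positions that differ: 4

4


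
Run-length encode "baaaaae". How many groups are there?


Input: baaaaae
Scanning for consecutive runs:
  Group 1: 'b' x 1 (positions 0-0)
  Group 2: 'a' x 5 (positions 1-5)
  Group 3: 'e' x 1 (positions 6-6)
Total groups: 3

3


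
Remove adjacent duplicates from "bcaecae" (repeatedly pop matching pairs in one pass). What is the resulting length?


Input: bcaecae
Stack-based adjacent duplicate removal:
  Read 'b': push. Stack: b
  Read 'c': push. Stack: bc
  Read 'a': push. Stack: bca
  Read 'e': push. Stack: bcae
  Read 'c': push. Stack: bcaec
  Read 'a': push. Stack: bcaeca
  Read 'e': push. Stack: bcaecae
Final stack: "bcaecae" (length 7)

7


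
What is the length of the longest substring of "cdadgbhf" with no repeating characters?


Input: "cdadgbhf"
Sliding window (track last position of each char):
  Position 0 ('c'): window [0,0] length 1 -- new best
  Position 1 ('d'): window [0,1] length 2 -- new best
  Position 2 ('a'): window [0,2] length 3 -- new best
  Position 3 ('d'): repeat (last at 1), move window start to 2
  Position 3 ('d'): window [2,3] length 2
  Position 4 ('g'): window [2,4] length 3
  Position 5 ('b'): window [2,5] length 4 -- new best
  Position 6 ('h'): window [2,6] length 5 -- new best
  Position 7 ('f'): window [2,7] length 6 -- new best
Longest substring with no repeats: "adgbhf" with length 6

6


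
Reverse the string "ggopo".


Input: ggopo
Reading characters right to left:
  Position 4: 'o'
  Position 3: 'p'
  Position 2: 'o'
  Position 1: 'g'
  Position 0: 'g'
Reversed: opogg

opogg


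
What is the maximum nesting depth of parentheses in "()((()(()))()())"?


Input: "()((()(()))()())"
Tracking depth:
  Position 0 '(': depth becomes 1
  Position 1 ')': depth becomes 0
  Position 2 '(': depth becomes 1
  Position 3 '(': depth becomes 2
  Position 4 '(': depth becomes 3
  Position 5 ')': depth becomes 2
  Position 6 '(': depth becomes 3
  Position 7 '(': depth becomes 4
  Position 8 ')': depth becomes 3
  Position 9 ')': depth becomes 2
  Position 10 ')': depth becomes 1
  Position 11 '(': depth becomes 2
  Position 12 ')': depth becomes 1
  Position 13 '(': depth becomes 2
  Position 14 ')': depth becomes 1
  Position 15 ')': depth becomes 0
Maximum depth reached: 4

4


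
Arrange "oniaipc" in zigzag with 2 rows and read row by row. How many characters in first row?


Zigzag "oniaipc" into 2 rows:
Placing characters:
  'o' => row 0
  'n' => row 1
  'i' => row 0
  'a' => row 1
  'i' => row 0
  'p' => row 1
  'c' => row 0
Rows:
  Row 0: "oiic"
  Row 1: "nap"
First row length: 4

4


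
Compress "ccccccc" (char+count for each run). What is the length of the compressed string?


Input: ccccccc
Runs:
  'c' x 7 => "c7"
Compressed: "c7"
Compressed length: 2

2


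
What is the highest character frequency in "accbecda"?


Input: accbecda
Character counts:
  'a': 2
  'b': 1
  'c': 3
  'd': 1
  'e': 1
Maximum frequency: 3

3


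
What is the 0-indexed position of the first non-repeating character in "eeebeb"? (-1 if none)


Input: eeebeb
Character frequencies:
  'b': 2
  'e': 4
Scanning left to right for freq == 1:
  Position 0 ('e'): freq=4, skip
  Position 1 ('e'): freq=4, skip
  Position 2 ('e'): freq=4, skip
  Position 3 ('b'): freq=2, skip
  Position 4 ('e'): freq=4, skip
  Position 5 ('b'): freq=2, skip
  No unique character found => answer = -1

-1


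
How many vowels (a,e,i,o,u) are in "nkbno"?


Input: nkbno
Checking each character:
  'n' at position 0: consonant
  'k' at position 1: consonant
  'b' at position 2: consonant
  'n' at position 3: consonant
  'o' at position 4: vowel (running total: 1)
Total vowels: 1

1


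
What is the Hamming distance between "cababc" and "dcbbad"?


Comparing "cababc" and "dcbbad" position by position:
  Position 0: 'c' vs 'd' => differ
  Position 1: 'a' vs 'c' => differ
  Position 2: 'b' vs 'b' => same
  Position 3: 'a' vs 'b' => differ
  Position 4: 'b' vs 'a' => differ
  Position 5: 'c' vs 'd' => differ
Total differences (Hamming distance): 5

5


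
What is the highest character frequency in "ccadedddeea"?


Input: ccadedddeea
Character counts:
  'a': 2
  'c': 2
  'd': 4
  'e': 3
Maximum frequency: 4

4


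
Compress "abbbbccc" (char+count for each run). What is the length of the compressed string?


Input: abbbbccc
Runs:
  'a' x 1 => "a1"
  'b' x 4 => "b4"
  'c' x 3 => "c3"
Compressed: "a1b4c3"
Compressed length: 6

6


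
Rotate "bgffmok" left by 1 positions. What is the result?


Input: "bgffmok", rotate left by 1
First 1 characters: "b"
Remaining characters: "gffmok"
Concatenate remaining + first: "gffmok" + "b" = "gffmokb"

gffmokb


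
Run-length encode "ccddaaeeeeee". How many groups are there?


Input: ccddaaeeeeee
Scanning for consecutive runs:
  Group 1: 'c' x 2 (positions 0-1)
  Group 2: 'd' x 2 (positions 2-3)
  Group 3: 'a' x 2 (positions 4-5)
  Group 4: 'e' x 6 (positions 6-11)
Total groups: 4

4


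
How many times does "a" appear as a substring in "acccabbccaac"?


Searching for "a" in "acccabbccaac"
Scanning each position:
  Position 0: "a" => MATCH
  Position 1: "c" => no
  Position 2: "c" => no
  Position 3: "c" => no
  Position 4: "a" => MATCH
  Position 5: "b" => no
  Position 6: "b" => no
  Position 7: "c" => no
  Position 8: "c" => no
  Position 9: "a" => MATCH
  Position 10: "a" => MATCH
  Position 11: "c" => no
Total occurrences: 4

4


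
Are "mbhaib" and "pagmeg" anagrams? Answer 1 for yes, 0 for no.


Strings: "mbhaib", "pagmeg"
Sorted first:  abbhim
Sorted second: aeggmp
Differ at position 1: 'b' vs 'e' => not anagrams

0


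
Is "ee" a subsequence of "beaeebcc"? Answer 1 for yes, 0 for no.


Check if "ee" is a subsequence of "beaeebcc"
Greedy scan:
  Position 0 ('b'): no match needed
  Position 1 ('e'): matches sub[0] = 'e'
  Position 2 ('a'): no match needed
  Position 3 ('e'): matches sub[1] = 'e'
  Position 4 ('e'): no match needed
  Position 5 ('b'): no match needed
  Position 6 ('c'): no match needed
  Position 7 ('c'): no match needed
All 2 characters matched => is a subsequence

1


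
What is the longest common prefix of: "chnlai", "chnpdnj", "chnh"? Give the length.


Words: chnlai, chnpdnj, chnh
  Position 0: all 'c' => match
  Position 1: all 'h' => match
  Position 2: all 'n' => match
  Position 3: ('l', 'p', 'h') => mismatch, stop
LCP = "chn" (length 3)

3


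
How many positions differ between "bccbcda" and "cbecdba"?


Comparing "bccbcda" and "cbecdba" position by position:
  Position 0: 'b' vs 'c' => DIFFER
  Position 1: 'c' vs 'b' => DIFFER
  Position 2: 'c' vs 'e' => DIFFER
  Position 3: 'b' vs 'c' => DIFFER
  Position 4: 'c' vs 'd' => DIFFER
  Position 5: 'd' vs 'b' => DIFFER
  Position 6: 'a' vs 'a' => same
Positions that differ: 6

6


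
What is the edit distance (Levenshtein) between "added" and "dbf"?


Computing edit distance: "added" -> "dbf"
DP table:
           d    b    f
      0    1    2    3
  a   1    1    2    3
  d   2    1    2    3
  d   3    2    2    3
  e   4    3    3    3
  d   5    4    4    4
Edit distance = dp[5][3] = 4

4


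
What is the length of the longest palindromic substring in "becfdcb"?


Input: "becfdcb"
Checking substrings for palindromes:
  No multi-char palindromic substrings found
Longest palindromic substring: "b" with length 1

1


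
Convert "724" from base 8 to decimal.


Input: "724" in base 8
Positional expansion:
  Digit '7' (value 7) x 8^2 = 448
  Digit '2' (value 2) x 8^1 = 16
  Digit '4' (value 4) x 8^0 = 4
Sum = 468

468


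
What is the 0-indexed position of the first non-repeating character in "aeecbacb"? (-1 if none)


Input: aeecbacb
Character frequencies:
  'a': 2
  'b': 2
  'c': 2
  'e': 2
Scanning left to right for freq == 1:
  Position 0 ('a'): freq=2, skip
  Position 1 ('e'): freq=2, skip
  Position 2 ('e'): freq=2, skip
  Position 3 ('c'): freq=2, skip
  Position 4 ('b'): freq=2, skip
  Position 5 ('a'): freq=2, skip
  Position 6 ('c'): freq=2, skip
  Position 7 ('b'): freq=2, skip
  No unique character found => answer = -1

-1


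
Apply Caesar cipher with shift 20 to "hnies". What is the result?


Caesar cipher: shift "hnies" by 20
  'h' (pos 7) + 20 = pos 1 = 'b'
  'n' (pos 13) + 20 = pos 7 = 'h'
  'i' (pos 8) + 20 = pos 2 = 'c'
  'e' (pos 4) + 20 = pos 24 = 'y'
  's' (pos 18) + 20 = pos 12 = 'm'
Result: bhcym

bhcym


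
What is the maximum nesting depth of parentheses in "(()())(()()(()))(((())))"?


Input: "(()())(()()(()))(((())))"
Tracking depth:
  Position 0 '(': depth becomes 1
  Position 1 '(': depth becomes 2
  Position 2 ')': depth becomes 1
  Position 3 '(': depth becomes 2
  Position 4 ')': depth becomes 1
  Position 5 ')': depth becomes 0
  Position 6 '(': depth becomes 1
  Position 7 '(': depth becomes 2
  Position 8 ')': depth becomes 1
  Position 9 '(': depth becomes 2
  Position 10 ')': depth becomes 1
  Position 11 '(': depth becomes 2
  Position 12 '(': depth becomes 3
  Position 13 ')': depth becomes 2
  Position 14 ')': depth becomes 1
  Position 15 ')': depth becomes 0
  Position 16 '(': depth becomes 1
  Position 17 '(': depth becomes 2
  Position 18 '(': depth becomes 3
  Position 19 '(': depth becomes 4
  Position 20 ')': depth becomes 3
  Position 21 ')': depth becomes 2
  Position 22 ')': depth becomes 1
  Position 23 ')': depth becomes 0
Maximum depth reached: 4

4


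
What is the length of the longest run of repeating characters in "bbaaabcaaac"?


Input: "bbaaabcaaac"
Scanning for longest run:
  Position 1 ('b'): continues run of 'b', length=2
  Position 2 ('a'): new char, reset run to 1
  Position 3 ('a'): continues run of 'a', length=2
  Position 4 ('a'): continues run of 'a', length=3
  Position 5 ('b'): new char, reset run to 1
  Position 6 ('c'): new char, reset run to 1
  Position 7 ('a'): new char, reset run to 1
  Position 8 ('a'): continues run of 'a', length=2
  Position 9 ('a'): continues run of 'a', length=3
  Position 10 ('c'): new char, reset run to 1
Longest run: 'a' with length 3

3


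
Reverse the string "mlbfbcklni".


Input: mlbfbcklni
Reading characters right to left:
  Position 9: 'i'
  Position 8: 'n'
  Position 7: 'l'
  Position 6: 'k'
  Position 5: 'c'
  Position 4: 'b'
  Position 3: 'f'
  Position 2: 'b'
  Position 1: 'l'
  Position 0: 'm'
Reversed: inlkcbfblm

inlkcbfblm


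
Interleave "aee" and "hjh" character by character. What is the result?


Interleaving "aee" and "hjh":
  Position 0: 'a' from first, 'h' from second => "ah"
  Position 1: 'e' from first, 'j' from second => "ej"
  Position 2: 'e' from first, 'h' from second => "eh"
Result: ahejeh

ahejeh


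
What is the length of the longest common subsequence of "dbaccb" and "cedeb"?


LCS of "dbaccb" and "cedeb"
DP table:
           c    e    d    e    b
      0    0    0    0    0    0
  d   0    0    0    1    1    1
  b   0    0    0    1    1    2
  a   0    0    0    1    1    2
  c   0    1    1    1    1    2
  c   0    1    1    1    1    2
  b   0    1    1    1    1    2
LCS length = dp[6][5] = 2

2


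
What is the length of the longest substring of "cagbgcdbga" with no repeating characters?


Input: "cagbgcdbga"
Sliding window (track last position of each char):
  Position 0 ('c'): window [0,0] length 1 -- new best
  Position 1 ('a'): window [0,1] length 2 -- new best
  Position 2 ('g'): window [0,2] length 3 -- new best
  Position 3 ('b'): window [0,3] length 4 -- new best
  Position 4 ('g'): repeat (last at 2), move window start to 3
  Position 4 ('g'): window [3,4] length 2
  Position 5 ('c'): window [3,5] length 3
  Position 6 ('d'): window [3,6] length 4
  Position 7 ('b'): repeat (last at 3), move window start to 4
  Position 7 ('b'): window [4,7] length 4
  Position 8 ('g'): repeat (last at 4), move window start to 5
  Position 8 ('g'): window [5,8] length 4
  Position 9 ('a'): window [5,9] length 5 -- new best
Longest substring with no repeats: "cdbga" with length 5

5


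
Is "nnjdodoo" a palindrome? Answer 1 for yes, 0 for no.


Input: nnjdodoo
Reversed: oododjnn
  Compare pos 0 ('n') with pos 7 ('o'): MISMATCH
  Compare pos 1 ('n') with pos 6 ('o'): MISMATCH
  Compare pos 2 ('j') with pos 5 ('d'): MISMATCH
  Compare pos 3 ('d') with pos 4 ('o'): MISMATCH
Result: not a palindrome

0


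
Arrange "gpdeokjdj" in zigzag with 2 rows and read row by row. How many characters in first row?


Zigzag "gpdeokjdj" into 2 rows:
Placing characters:
  'g' => row 0
  'p' => row 1
  'd' => row 0
  'e' => row 1
  'o' => row 0
  'k' => row 1
  'j' => row 0
  'd' => row 1
  'j' => row 0
Rows:
  Row 0: "gdojj"
  Row 1: "pekd"
First row length: 5

5


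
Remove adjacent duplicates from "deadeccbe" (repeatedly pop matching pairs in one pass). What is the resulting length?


Input: deadeccbe
Stack-based adjacent duplicate removal:
  Read 'd': push. Stack: d
  Read 'e': push. Stack: de
  Read 'a': push. Stack: dea
  Read 'd': push. Stack: dead
  Read 'e': push. Stack: deade
  Read 'c': push. Stack: deadec
  Read 'c': matches stack top 'c' => pop. Stack: deade
  Read 'b': push. Stack: deadeb
  Read 'e': push. Stack: deadebe
Final stack: "deadebe" (length 7)

7


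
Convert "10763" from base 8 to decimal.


Input: "10763" in base 8
Positional expansion:
  Digit '1' (value 1) x 8^4 = 4096
  Digit '0' (value 0) x 8^3 = 0
  Digit '7' (value 7) x 8^2 = 448
  Digit '6' (value 6) x 8^1 = 48
  Digit '3' (value 3) x 8^0 = 3
Sum = 4595

4595


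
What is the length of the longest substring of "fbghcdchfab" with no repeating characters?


Input: "fbghcdchfab"
Sliding window (track last position of each char):
  Position 0 ('f'): window [0,0] length 1 -- new best
  Position 1 ('b'): window [0,1] length 2 -- new best
  Position 2 ('g'): window [0,2] length 3 -- new best
  Position 3 ('h'): window [0,3] length 4 -- new best
  Position 4 ('c'): window [0,4] length 5 -- new best
  Position 5 ('d'): window [0,5] length 6 -- new best
  Position 6 ('c'): repeat (last at 4), move window start to 5
  Position 6 ('c'): window [5,6] length 2
  Position 7 ('h'): window [5,7] length 3
  Position 8 ('f'): window [5,8] length 4
  Position 9 ('a'): window [5,9] length 5
  Position 10 ('b'): window [5,10] length 6
Longest substring with no repeats: "fbghcd" with length 6

6


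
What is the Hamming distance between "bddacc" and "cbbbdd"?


Comparing "bddacc" and "cbbbdd" position by position:
  Position 0: 'b' vs 'c' => differ
  Position 1: 'd' vs 'b' => differ
  Position 2: 'd' vs 'b' => differ
  Position 3: 'a' vs 'b' => differ
  Position 4: 'c' vs 'd' => differ
  Position 5: 'c' vs 'd' => differ
Total differences (Hamming distance): 6

6


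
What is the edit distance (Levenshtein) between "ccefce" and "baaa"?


Computing edit distance: "ccefce" -> "baaa"
DP table:
           b    a    a    a
      0    1    2    3    4
  c   1    1    2    3    4
  c   2    2    2    3    4
  e   3    3    3    3    4
  f   4    4    4    4    4
  c   5    5    5    5    5
  e   6    6    6    6    6
Edit distance = dp[6][4] = 6

6


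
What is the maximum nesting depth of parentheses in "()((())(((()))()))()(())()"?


Input: "()((())(((()))()))()(())()"
Tracking depth:
  Position 0 '(': depth becomes 1
  Position 1 ')': depth becomes 0
  Position 2 '(': depth becomes 1
  Position 3 '(': depth becomes 2
  Position 4 '(': depth becomes 3
  Position 5 ')': depth becomes 2
  Position 6 ')': depth becomes 1
  Position 7 '(': depth becomes 2
  Position 8 '(': depth becomes 3
  Position 9 '(': depth becomes 4
  Position 10 '(': depth becomes 5
  Position 11 ')': depth becomes 4
  Position 12 ')': depth becomes 3
  Position 13 ')': depth becomes 2
  Position 14 '(': depth becomes 3
  Position 15 ')': depth becomes 2
  Position 16 ')': depth becomes 1
  Position 17 ')': depth becomes 0
  Position 18 '(': depth becomes 1
  Position 19 ')': depth becomes 0
  Position 20 '(': depth becomes 1
  Position 21 '(': depth becomes 2
  Position 22 ')': depth becomes 1
  Position 23 ')': depth becomes 0
  Position 24 '(': depth becomes 1
  Position 25 ')': depth becomes 0
Maximum depth reached: 5

5


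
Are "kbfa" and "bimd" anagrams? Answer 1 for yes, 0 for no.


Strings: "kbfa", "bimd"
Sorted first:  abfk
Sorted second: bdim
Differ at position 0: 'a' vs 'b' => not anagrams

0


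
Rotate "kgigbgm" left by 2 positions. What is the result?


Input: "kgigbgm", rotate left by 2
First 2 characters: "kg"
Remaining characters: "igbgm"
Concatenate remaining + first: "igbgm" + "kg" = "igbgmkg"

igbgmkg


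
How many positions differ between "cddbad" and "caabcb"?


Comparing "cddbad" and "caabcb" position by position:
  Position 0: 'c' vs 'c' => same
  Position 1: 'd' vs 'a' => DIFFER
  Position 2: 'd' vs 'a' => DIFFER
  Position 3: 'b' vs 'b' => same
  Position 4: 'a' vs 'c' => DIFFER
  Position 5: 'd' vs 'b' => DIFFER
Positions that differ: 4

4
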